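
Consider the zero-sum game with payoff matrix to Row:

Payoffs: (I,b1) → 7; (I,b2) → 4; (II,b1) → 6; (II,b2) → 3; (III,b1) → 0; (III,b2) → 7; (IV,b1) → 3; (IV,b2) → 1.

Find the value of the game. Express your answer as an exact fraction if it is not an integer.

Row minima: I → 4, II → 3, III → 0, IV → 1; maximin = 4.
Column maxima: b1 → 7, b2 → 7; minimax = 7.
4 ≠ 7, so there is no saddle point; optimal play is mixed.
II is strictly dominated by I, so Row never plays it.
IV is strictly dominated by I, so Row never plays it.
On the remaining 2×2 (I, III vs b1, b2):
Let Row play I with probability p. Expected payoff against b1: 7p + 0(1−p) = 7p; against b2: 4p + 7(1−p) = −3p + 7.
Setting these equal: 7p = −3p + 7 ⇒ 10p = 7 ⇒ p = 7/10, and the value is (7)·(7/10) = 49/10.
For Column: with q = P(b1), equating I's and III's payoffs gives 3q + 4 = −7q + 7 ⇒ q = 3/10.

49/10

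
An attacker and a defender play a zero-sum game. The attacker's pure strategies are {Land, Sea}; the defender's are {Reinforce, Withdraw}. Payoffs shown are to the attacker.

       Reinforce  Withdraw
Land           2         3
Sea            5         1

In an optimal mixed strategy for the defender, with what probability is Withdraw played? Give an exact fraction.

3/5

Row minima: Land → 2, Sea → 1; maximin = 2.
Column maxima: Reinforce → 5, Withdraw → 3; minimax = 3.
2 ≠ 3, so there is no saddle point; optimal play is mixed.
Let the attacker play Land with probability p. Expected payoff against Reinforce: 2p + 5(1−p) = −3p + 5; against Withdraw: 3p + 1(1−p) = 2p + 1.
Setting these equal: −3p + 5 = 2p + 1 ⇒ −5p = -4 ⇒ p = 4/5, and the value is (-3)·(4/5) + 5 = 13/5.
For the defender: with q = P(Reinforce), equating Land's and Sea's payoffs gives −q + 3 = 4q + 1 ⇒ q = 2/5.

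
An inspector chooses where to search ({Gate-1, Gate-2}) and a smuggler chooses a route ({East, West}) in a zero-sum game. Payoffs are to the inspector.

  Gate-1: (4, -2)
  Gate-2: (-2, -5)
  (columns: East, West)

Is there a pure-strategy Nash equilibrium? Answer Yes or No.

Yes

Row minima: Gate-1 → -2, Gate-2 → -5; maximin = -2.
Column maxima: East → 4, West → -2; minimax = -2.
maximin = minimax = -2, so a saddle point exists.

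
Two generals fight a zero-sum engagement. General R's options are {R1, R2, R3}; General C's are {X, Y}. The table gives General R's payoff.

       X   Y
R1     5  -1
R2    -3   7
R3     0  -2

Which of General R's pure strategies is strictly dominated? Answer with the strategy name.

R1 gives a strictly higher payoff than R3 against every column: 5 > 0, -1 > -2.
So R3 is strictly dominated and General R never plays it.

R3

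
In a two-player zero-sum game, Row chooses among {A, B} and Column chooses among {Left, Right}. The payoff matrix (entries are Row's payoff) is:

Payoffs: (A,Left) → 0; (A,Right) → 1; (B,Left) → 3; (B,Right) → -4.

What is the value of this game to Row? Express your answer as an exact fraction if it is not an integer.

3/8

Row minima: A → 0, B → -4; maximin = 0.
Column maxima: Left → 3, Right → 1; minimax = 1.
0 ≠ 1, so there is no saddle point; optimal play is mixed.
Let Row play A with probability p. Expected payoff against Left: 0p + 3(1−p) = −3p + 3; against Right: 1p + (-4)(1−p) = 5p − 4.
Setting these equal: −3p + 3 = 5p − 4 ⇒ −8p = -7 ⇒ p = 7/8, and the value is (-3)·(7/8) + 3 = 3/8.
For Column: with q = P(Left), equating A's and B's payoffs gives −q + 1 = 7q − 4 ⇒ q = 5/8.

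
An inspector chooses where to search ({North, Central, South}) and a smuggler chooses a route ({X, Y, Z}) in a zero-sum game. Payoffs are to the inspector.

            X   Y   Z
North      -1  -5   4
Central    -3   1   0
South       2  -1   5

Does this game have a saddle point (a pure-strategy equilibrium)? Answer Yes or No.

No

Row minima: North → -5, Central → -3, South → -1; maximin = -1.
Column maxima: X → 2, Y → 1, Z → 5; minimax = 1.
-1 ≠ 1, so no pure-strategy equilibrium exists.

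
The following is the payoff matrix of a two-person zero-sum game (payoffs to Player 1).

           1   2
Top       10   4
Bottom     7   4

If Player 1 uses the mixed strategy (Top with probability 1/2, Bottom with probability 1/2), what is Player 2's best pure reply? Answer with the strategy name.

2

If Player 2 plays 1, Player 1's expected payoff is (1/2)·10 + (1/2)·7 = 17/2.
If Player 2 plays 2, Player 1's expected payoff is (1/2)·4 + (1/2)·4 = 4.
Player 2 minimizes Player 1's payoff; the smallest is 4, so the best response is 2.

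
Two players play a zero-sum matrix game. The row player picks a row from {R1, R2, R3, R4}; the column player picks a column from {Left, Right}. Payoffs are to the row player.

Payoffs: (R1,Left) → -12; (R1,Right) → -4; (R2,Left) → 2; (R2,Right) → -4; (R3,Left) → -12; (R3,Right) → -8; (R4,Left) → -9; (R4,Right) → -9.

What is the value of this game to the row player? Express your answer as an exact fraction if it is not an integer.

-4

Row minima: R1 → -12, R2 → -4, R3 → -12, R4 → -9; maximin = -4.
Column maxima: Left → 2, Right → -4; minimax = -4.
Since maximin = minimax = -4, there is a saddle point and the value is -4.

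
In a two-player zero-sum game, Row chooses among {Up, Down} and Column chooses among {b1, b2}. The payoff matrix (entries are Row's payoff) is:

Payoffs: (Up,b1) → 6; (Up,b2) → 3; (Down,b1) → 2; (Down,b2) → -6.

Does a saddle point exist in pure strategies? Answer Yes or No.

Yes

Row minima: Up → 3, Down → -6; maximin = 3.
Column maxima: b1 → 6, b2 → 3; minimax = 3.
maximin = minimax = 3, so a saddle point exists.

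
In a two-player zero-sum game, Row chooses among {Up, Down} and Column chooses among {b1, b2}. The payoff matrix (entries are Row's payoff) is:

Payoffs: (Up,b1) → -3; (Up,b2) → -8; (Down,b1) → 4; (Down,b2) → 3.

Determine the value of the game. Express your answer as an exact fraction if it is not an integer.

Row minima: Up → -8, Down → 3; maximin = 3.
Column maxima: b1 → 4, b2 → 3; minimax = 3.
Since maximin = minimax = 3, there is a saddle point and the value is 3.

3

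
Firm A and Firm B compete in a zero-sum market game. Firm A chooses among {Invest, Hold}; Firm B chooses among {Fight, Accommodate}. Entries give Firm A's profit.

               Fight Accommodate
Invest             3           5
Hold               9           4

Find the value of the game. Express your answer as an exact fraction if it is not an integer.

33/7

Row minima: Invest → 3, Hold → 4; maximin = 4.
Column maxima: Fight → 9, Accommodate → 5; minimax = 5.
4 ≠ 5, so there is no saddle point; optimal play is mixed.
Let Firm A play Invest with probability p. Expected payoff against Fight: 3p + 9(1−p) = −6p + 9; against Accommodate: 5p + 4(1−p) = p + 4.
Setting these equal: −6p + 9 = p + 4 ⇒ −7p = -5 ⇒ p = 5/7, and the value is (-6)·(5/7) + 9 = 33/7.
For Firm B: with q = P(Fight), equating Invest's and Hold's payoffs gives −2q + 5 = 5q + 4 ⇒ q = 1/7.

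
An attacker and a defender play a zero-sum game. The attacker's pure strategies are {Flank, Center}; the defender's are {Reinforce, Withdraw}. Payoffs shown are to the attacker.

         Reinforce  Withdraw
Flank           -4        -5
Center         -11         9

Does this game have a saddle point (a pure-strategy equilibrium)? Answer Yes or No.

Row minima: Flank → -5, Center → -11; maximin = -5.
Column maxima: Reinforce → -4, Withdraw → 9; minimax = -4.
-5 ≠ -4, so no pure-strategy equilibrium exists.

No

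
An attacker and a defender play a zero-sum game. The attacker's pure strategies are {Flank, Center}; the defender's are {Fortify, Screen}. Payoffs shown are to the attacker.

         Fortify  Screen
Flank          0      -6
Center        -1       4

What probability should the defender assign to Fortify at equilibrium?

Row minima: Flank → -6, Center → -1; maximin = -1.
Column maxima: Fortify → 0, Screen → 4; minimax = 0.
-1 ≠ 0, so there is no saddle point; optimal play is mixed.
Let the attacker play Flank with probability p. Expected payoff against Fortify: 0p + (-1)(1−p) = p − 1; against Screen: (-6)p + 4(1−p) = −10p + 4.
Setting these equal: p − 1 = −10p + 4 ⇒ 11p = 5 ⇒ p = 5/11, and the value is (1)·(5/11) − 1 = -6/11.
For the defender: with q = P(Fortify), equating Flank's and Center's payoffs gives 6q − 6 = −5q + 4 ⇒ q = 10/11.

10/11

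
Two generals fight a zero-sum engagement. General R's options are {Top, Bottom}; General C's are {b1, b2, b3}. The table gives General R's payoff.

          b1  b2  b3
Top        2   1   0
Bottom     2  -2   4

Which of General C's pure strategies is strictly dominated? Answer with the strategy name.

b2 holds General R's payoff strictly below b1 in every row: 1 < 2, -2 < 2.
So b1 is strictly dominated for General C.

b1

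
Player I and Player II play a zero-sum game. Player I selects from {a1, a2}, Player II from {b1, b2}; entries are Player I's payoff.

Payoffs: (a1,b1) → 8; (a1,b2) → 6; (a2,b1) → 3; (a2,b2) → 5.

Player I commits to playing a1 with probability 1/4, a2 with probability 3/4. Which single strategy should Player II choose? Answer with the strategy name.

If Player II plays b1, Player I's expected payoff is (1/4)·8 + (3/4)·3 = 17/4.
If Player II plays b2, Player I's expected payoff is (1/4)·6 + (3/4)·5 = 21/4.
Player II minimizes Player I's payoff; the smallest is 17/4, so the best response is b1.

b1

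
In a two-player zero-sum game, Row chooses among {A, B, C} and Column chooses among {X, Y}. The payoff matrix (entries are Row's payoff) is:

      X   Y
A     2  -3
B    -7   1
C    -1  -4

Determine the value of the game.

-19/13

Row minima: A → -3, B → -7, C → -4; maximin = -3.
Column maxima: X → 2, Y → 1; minimax = 1.
-3 ≠ 1, so there is no saddle point; optimal play is mixed.
C is strictly dominated by A, so Row never plays it.
On the remaining 2×2 (A, B vs X, Y):
Let Row play A with probability p. Expected payoff against X: 2p + (-7)(1−p) = 9p − 7; against Y: (-3)p + 1(1−p) = −4p + 1.
Setting these equal: 9p − 7 = −4p + 1 ⇒ 13p = 8 ⇒ p = 8/13, and the value is (9)·(8/13) − 7 = -19/13.
For Column: with q = P(X), equating A's and B's payoffs gives 5q − 3 = −8q + 1 ⇒ q = 4/13.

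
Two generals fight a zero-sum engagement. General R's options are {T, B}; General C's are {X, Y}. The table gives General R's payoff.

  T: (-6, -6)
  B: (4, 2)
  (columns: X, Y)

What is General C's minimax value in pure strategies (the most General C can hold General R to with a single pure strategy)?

Column maxima: X → 4, Y → 2.
The smallest of these is 2.

2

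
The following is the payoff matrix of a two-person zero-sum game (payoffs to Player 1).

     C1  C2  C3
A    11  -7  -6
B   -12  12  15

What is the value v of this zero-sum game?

8/7

Row minima: A → -7, B → -12; maximin = -7.
Column maxima: C1 → 11, C2 → 12, C3 → 15; minimax = 11.
-7 ≠ 11, so there is no saddle point; optimal play is mixed.
C3 is strictly dominated by C2 (it gives Player 1 strictly more in every row), so Player 2 never plays it.
On the remaining 2×2 (A, B vs C1, C2):
Let Player 1 play A with probability p. Expected payoff against C1: 11p + (-12)(1−p) = 23p − 12; against C2: (-7)p + 12(1−p) = −19p + 12.
Setting these equal: 23p − 12 = −19p + 12 ⇒ 42p = 24 ⇒ p = 4/7, and the value is (23)·(4/7) − 12 = 8/7.
For Player 2: with q = P(C1), equating A's and B's payoffs gives 18q − 7 = −24q + 12 ⇒ q = 19/42.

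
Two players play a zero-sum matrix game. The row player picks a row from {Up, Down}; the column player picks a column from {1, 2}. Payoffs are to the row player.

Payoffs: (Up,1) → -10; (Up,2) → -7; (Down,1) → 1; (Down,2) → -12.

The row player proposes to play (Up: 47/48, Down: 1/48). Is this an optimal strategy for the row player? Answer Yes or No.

Against 1 this mix gives (47/48)·(-10) + (1/48)·1 = -469/48.
Against 2 this mix gives (47/48)·(-7) + (1/48)·(-12) = -341/48.
The column player will play 1, holding the row player to -469/48. Shifting weight toward the row that does better against 1 would raise this floor (the equalizing mix achieves -127/16 against both 1 and 2), so the proposed strategy is not optimal.

No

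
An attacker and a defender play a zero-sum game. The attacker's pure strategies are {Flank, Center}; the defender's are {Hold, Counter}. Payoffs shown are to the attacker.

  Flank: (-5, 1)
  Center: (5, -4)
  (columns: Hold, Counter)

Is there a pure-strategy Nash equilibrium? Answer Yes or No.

No

Row minima: Flank → -5, Center → -4; maximin = -4.
Column maxima: Hold → 5, Counter → 1; minimax = 1.
-4 ≠ 1, so no pure-strategy equilibrium exists.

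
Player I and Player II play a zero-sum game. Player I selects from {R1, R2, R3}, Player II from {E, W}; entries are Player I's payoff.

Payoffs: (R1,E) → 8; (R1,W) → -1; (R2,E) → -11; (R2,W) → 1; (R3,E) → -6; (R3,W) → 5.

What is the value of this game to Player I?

17/10

Row minima: R1 → -1, R2 → -11, R3 → -6; maximin = -1.
Column maxima: E → 8, W → 5; minimax = 5.
-1 ≠ 5, so there is no saddle point; optimal play is mixed.
R2 is strictly dominated by R3, so Player I never plays it.
On the remaining 2×2 (R1, R3 vs E, W):
Let Player I play R1 with probability p. Expected payoff against E: 8p + (-6)(1−p) = 14p − 6; against W: (-1)p + 5(1−p) = −6p + 5.
Setting these equal: 14p − 6 = −6p + 5 ⇒ 20p = 11 ⇒ p = 11/20, and the value is (14)·(11/20) − 6 = 17/10.
For Player II: with q = P(E), equating R1's and R3's payoffs gives 9q − 1 = −11q + 5 ⇒ q = 3/10.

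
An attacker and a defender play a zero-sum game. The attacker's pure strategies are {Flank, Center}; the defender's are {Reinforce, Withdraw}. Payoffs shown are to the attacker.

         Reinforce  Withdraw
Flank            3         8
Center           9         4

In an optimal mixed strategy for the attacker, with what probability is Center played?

Row minima: Flank → 3, Center → 4; maximin = 4.
Column maxima: Reinforce → 9, Withdraw → 8; minimax = 8.
4 ≠ 8, so there is no saddle point; optimal play is mixed.
Let the attacker play Flank with probability p. Expected payoff against Reinforce: 3p + 9(1−p) = −6p + 9; against Withdraw: 8p + 4(1−p) = 4p + 4.
Setting these equal: −6p + 9 = 4p + 4 ⇒ −10p = -5 ⇒ p = 1/2, and the value is (-6)·(1/2) + 9 = 6.
For the defender: with q = P(Reinforce), equating Flank's and Center's payoffs gives −5q + 8 = 5q + 4 ⇒ q = 2/5.

1/2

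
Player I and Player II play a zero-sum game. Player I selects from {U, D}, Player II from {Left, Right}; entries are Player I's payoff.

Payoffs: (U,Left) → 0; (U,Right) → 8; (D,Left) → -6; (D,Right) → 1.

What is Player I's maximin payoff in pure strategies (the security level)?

Row minima: U → 0, D → -6.
The best of these is 0.

0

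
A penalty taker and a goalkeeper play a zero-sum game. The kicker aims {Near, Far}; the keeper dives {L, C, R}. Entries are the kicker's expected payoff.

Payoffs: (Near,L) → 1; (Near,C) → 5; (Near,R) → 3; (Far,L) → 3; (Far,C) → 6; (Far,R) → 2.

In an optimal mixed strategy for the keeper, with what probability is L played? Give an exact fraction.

Row minima: Near → 1, Far → 2; maximin = 2.
Column maxima: L → 3, C → 6, R → 3; minimax = 3.
2 ≠ 3, so there is no saddle point; optimal play is mixed.
C is strictly dominated by L (it gives the kicker strictly more in every row), so the keeper never plays it.
On the remaining 2×2 (Near, Far vs L, R):
Let the kicker play Near with probability p. Expected payoff against L: 1p + 3(1−p) = −2p + 3; against R: 3p + 2(1−p) = p + 2.
Setting these equal: −2p + 3 = p + 2 ⇒ −3p = -1 ⇒ p = 1/3, and the value is (-2)·(1/3) + 3 = 7/3.
For the keeper: with q = P(L), equating Near's and Far's payoffs gives −2q + 3 = q + 2 ⇒ q = 1/3.

1/3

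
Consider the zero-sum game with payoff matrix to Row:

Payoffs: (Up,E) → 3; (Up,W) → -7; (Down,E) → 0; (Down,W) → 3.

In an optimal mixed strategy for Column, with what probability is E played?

Row minima: Up → -7, Down → 0; maximin = 0.
Column maxima: E → 3, W → 3; minimax = 3.
0 ≠ 3, so there is no saddle point; optimal play is mixed.
Let Row play Up with probability p. Expected payoff against E: 3p + 0(1−p) = 3p; against W: (-7)p + 3(1−p) = −10p + 3.
Setting these equal: 3p = −10p + 3 ⇒ 13p = 3 ⇒ p = 3/13, and the value is (3)·(3/13) = 9/13.
For Column: with q = P(E), equating Up's and Down's payoffs gives 10q − 7 = −3q + 3 ⇒ q = 10/13.

10/13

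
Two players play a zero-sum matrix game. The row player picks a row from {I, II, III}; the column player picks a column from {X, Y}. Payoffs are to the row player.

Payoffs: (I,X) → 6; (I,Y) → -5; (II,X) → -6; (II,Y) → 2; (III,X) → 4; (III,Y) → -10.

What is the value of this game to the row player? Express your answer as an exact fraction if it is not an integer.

-18/19

Row minima: I → -5, II → -6, III → -10; maximin = -5.
Column maxima: X → 6, Y → 2; minimax = 2.
-5 ≠ 2, so there is no saddle point; optimal play is mixed.
III is strictly dominated by I, so the row player never plays it.
On the remaining 2×2 (I, II vs X, Y):
Let the row player play I with probability p. Expected payoff against X: 6p + (-6)(1−p) = 12p − 6; against Y: (-5)p + 2(1−p) = −7p + 2.
Setting these equal: 12p − 6 = −7p + 2 ⇒ 19p = 8 ⇒ p = 8/19, and the value is (12)·(8/19) − 6 = -18/19.
For the column player: with q = P(X), equating I's and II's payoffs gives 11q − 5 = −8q + 2 ⇒ q = 7/19.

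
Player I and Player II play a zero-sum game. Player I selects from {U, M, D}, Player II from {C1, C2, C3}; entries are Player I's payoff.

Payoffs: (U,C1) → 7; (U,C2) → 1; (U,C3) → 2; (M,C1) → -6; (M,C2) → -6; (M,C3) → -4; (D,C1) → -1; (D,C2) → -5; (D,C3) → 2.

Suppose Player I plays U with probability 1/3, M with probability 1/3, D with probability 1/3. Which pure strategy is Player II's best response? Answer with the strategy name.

C2

If Player II plays C1, Player I's expected payoff is (1/3)·7 + (1/3)·(-6) + (1/3)·(-1) = 0.
If Player II plays C2, Player I's expected payoff is (1/3)·1 + (1/3)·(-6) + (1/3)·(-5) = -10/3.
If Player II plays C3, Player I's expected payoff is (1/3)·2 + (1/3)·(-4) + (1/3)·2 = 0.
Player II minimizes Player I's payoff; the smallest is -10/3, so the best response is C2.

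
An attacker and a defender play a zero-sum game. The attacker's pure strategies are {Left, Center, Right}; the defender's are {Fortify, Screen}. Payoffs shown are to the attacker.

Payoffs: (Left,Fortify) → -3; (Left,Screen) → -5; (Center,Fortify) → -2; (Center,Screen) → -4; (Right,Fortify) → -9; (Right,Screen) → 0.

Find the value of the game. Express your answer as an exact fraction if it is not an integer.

-36/11

Row minima: Left → -5, Center → -4, Right → -9; maximin = -4.
Column maxima: Fortify → -2, Screen → 0; minimax = -2.
-4 ≠ -2, so there is no saddle point; optimal play is mixed.
Left is strictly dominated by Center, so the attacker never plays it.
On the remaining 2×2 (Center, Right vs Fortify, Screen):
Let the attacker play Center with probability p. Expected payoff against Fortify: (-2)p + (-9)(1−p) = 7p − 9; against Screen: (-4)p + 0(1−p) = −4p.
Setting these equal: 7p − 9 = −4p ⇒ 11p = 9 ⇒ p = 9/11, and the value is (7)·(9/11) − 9 = -36/11.
For the defender: with q = P(Fortify), equating Center's and Right's payoffs gives 2q − 4 = −9q ⇒ q = 4/11.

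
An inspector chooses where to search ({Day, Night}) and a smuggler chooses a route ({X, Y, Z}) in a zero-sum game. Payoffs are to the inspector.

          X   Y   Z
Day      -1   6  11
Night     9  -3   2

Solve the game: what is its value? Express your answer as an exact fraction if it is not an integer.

51/19

Row minima: Day → -1, Night → -3; maximin = -1.
Column maxima: X → 9, Y → 6, Z → 11; minimax = 6.
-1 ≠ 6, so there is no saddle point; optimal play is mixed.
Z is strictly dominated by Y (it gives the inspector strictly more in every row), so the smuggler never plays it.
On the remaining 2×2 (Day, Night vs X, Y):
Let the inspector play Day with probability p. Expected payoff against X: (-1)p + 9(1−p) = −10p + 9; against Y: 6p + (-3)(1−p) = 9p − 3.
Setting these equal: −10p + 9 = 9p − 3 ⇒ −19p = -12 ⇒ p = 12/19, and the value is (-10)·(12/19) + 9 = 51/19.
For the smuggler: with q = P(X), equating Day's and Night's payoffs gives −7q + 6 = 12q − 3 ⇒ q = 9/19.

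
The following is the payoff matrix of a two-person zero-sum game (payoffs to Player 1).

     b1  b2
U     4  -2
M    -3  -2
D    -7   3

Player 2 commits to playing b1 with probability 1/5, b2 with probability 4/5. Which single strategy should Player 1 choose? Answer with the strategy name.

D

Expected payoff of U: (1/5)·4 + (4/5)·(-2) = -4/5.
Expected payoff of M: (1/5)·(-3) + (4/5)·(-2) = -11/5.
Expected payoff of D: (1/5)·(-7) + (4/5)·3 = 1.
The largest is 1, so Player 1's best response is D.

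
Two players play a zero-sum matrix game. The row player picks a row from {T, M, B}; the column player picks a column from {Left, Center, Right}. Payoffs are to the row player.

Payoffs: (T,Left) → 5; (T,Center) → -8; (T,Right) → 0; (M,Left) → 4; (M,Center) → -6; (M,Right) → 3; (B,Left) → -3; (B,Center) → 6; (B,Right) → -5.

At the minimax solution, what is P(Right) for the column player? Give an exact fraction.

Row minima: T → -8, M → -6, B → -5; maximin = -5.
Column maxima: Left → 5, Center → 6, Right → 3; minimax = 3.
-5 ≠ 3, so there is no saddle point; optimal play is mixed.
Left is strictly dominated by Right (it gives the row player strictly more in every row), so the column player never plays it.
With Left eliminated, T is strictly dominated by M (M gives the row player strictly more in every remaining column), so the row player never plays it.
On the remaining 2×2 (M, B vs Center, Right):
Let the row player play M with probability p. Expected payoff against Center: (-6)p + 6(1−p) = −12p + 6; against Right: 3p + (-5)(1−p) = 8p − 5.
Setting these equal: −12p + 6 = 8p − 5 ⇒ −20p = -11 ⇒ p = 11/20, and the value is (-12)·(11/20) + 6 = -3/5.
For the column player: with q = P(Center), equating M's and B's payoffs gives −9q + 3 = 11q − 5 ⇒ q = 2/5.

3/5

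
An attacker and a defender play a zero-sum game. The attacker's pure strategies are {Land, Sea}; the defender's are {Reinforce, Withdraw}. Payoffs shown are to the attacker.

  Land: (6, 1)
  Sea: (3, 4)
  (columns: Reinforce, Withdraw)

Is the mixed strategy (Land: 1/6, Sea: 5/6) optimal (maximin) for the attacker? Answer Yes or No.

Yes

Against Reinforce this mix gives (1/6)·6 + (5/6)·3 = 7/2.
Against Withdraw this mix gives (1/6)·1 + (5/6)·4 = 7/2.
All of the defender's active replies (Reinforce, Withdraw) yield 7/2, and no column does worse for the attacker. The mix makes the defender indifferent and guarantees 7/2, so it is optimal.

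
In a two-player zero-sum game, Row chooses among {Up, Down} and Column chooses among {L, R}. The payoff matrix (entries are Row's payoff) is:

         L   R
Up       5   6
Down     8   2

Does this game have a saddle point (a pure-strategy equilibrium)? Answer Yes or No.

No

Row minima: Up → 5, Down → 2; maximin = 5.
Column maxima: L → 8, R → 6; minimax = 6.
5 ≠ 6, so no pure-strategy equilibrium exists.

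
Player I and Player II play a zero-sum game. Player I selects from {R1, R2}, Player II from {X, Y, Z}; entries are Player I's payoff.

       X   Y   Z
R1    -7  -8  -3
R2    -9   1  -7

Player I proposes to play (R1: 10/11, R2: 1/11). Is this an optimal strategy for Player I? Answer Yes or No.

Yes

Against X this mix gives (10/11)·(-7) + (1/11)·(-9) = -79/11.
Against Y this mix gives (10/11)·(-8) + (1/11)·1 = -79/11.
Against Z this mix gives (10/11)·(-3) + (1/11)·(-7) = -37/11.
All of Player II's active replies (X, Y) yield -79/11, and no column does worse for Player I. The mix makes Player II indifferent and guarantees -79/11, so it is optimal.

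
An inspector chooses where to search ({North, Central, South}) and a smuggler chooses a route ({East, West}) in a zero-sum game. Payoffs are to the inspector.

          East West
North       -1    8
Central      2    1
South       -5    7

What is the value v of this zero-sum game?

17/10

Row minima: North → -1, Central → 1, South → -5; maximin = 1.
Column maxima: East → 2, West → 8; minimax = 2.
1 ≠ 2, so there is no saddle point; optimal play is mixed.
South is strictly dominated by North, so the inspector never plays it.
On the remaining 2×2 (North, Central vs East, West):
Let the inspector play North with probability p. Expected payoff against East: (-1)p + 2(1−p) = −3p + 2; against West: 8p + 1(1−p) = 7p + 1.
Setting these equal: −3p + 2 = 7p + 1 ⇒ −10p = -1 ⇒ p = 1/10, and the value is (-3)·(1/10) + 2 = 17/10.
For the smuggler: with q = P(East), equating North's and Central's payoffs gives −9q + 8 = q + 1 ⇒ q = 7/10.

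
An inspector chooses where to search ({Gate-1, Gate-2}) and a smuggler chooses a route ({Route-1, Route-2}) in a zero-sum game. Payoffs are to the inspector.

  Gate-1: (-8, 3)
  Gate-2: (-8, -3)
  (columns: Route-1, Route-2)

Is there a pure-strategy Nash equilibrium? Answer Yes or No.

Row minima: Gate-1 → -8, Gate-2 → -8; maximin = -8.
Column maxima: Route-1 → -8, Route-2 → 3; minimax = -8.
maximin = minimax = -8, so a saddle point exists.

Yes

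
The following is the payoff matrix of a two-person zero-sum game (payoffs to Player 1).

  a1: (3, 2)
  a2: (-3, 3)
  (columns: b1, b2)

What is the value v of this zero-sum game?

Row minima: a1 → 2, a2 → -3; maximin = 2.
Column maxima: b1 → 3, b2 → 3; minimax = 3.
2 ≠ 3, so there is no saddle point; optimal play is mixed.
Let Player 1 play a1 with probability p. Expected payoff against b1: 3p + (-3)(1−p) = 6p − 3; against b2: 2p + 3(1−p) = −p + 3.
Setting these equal: 6p − 3 = −p + 3 ⇒ 7p = 6 ⇒ p = 6/7, and the value is (6)·(6/7) − 3 = 15/7.
For Player 2: with q = P(b1), equating a1's and a2's payoffs gives q + 2 = −6q + 3 ⇒ q = 1/7.

15/7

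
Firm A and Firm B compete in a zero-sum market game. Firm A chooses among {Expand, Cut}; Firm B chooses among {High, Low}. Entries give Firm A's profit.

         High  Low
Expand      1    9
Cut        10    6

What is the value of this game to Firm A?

Row minima: Expand → 1, Cut → 6; maximin = 6.
Column maxima: High → 10, Low → 9; minimax = 9.
6 ≠ 9, so there is no saddle point; optimal play is mixed.
Let Firm A play Expand with probability p. Expected payoff against High: 1p + 10(1−p) = −9p + 10; against Low: 9p + 6(1−p) = 3p + 6.
Setting these equal: −9p + 10 = 3p + 6 ⇒ −12p = -4 ⇒ p = 1/3, and the value is (-9)·(1/3) + 10 = 7.
For Firm B: with q = P(High), equating Expand's and Cut's payoffs gives −8q + 9 = 4q + 6 ⇒ q = 1/4.

7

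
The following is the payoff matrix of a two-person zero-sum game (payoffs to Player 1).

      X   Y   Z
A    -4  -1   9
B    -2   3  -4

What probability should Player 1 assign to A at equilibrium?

2/15

Row minima: A → -4, B → -4; maximin = -4.
Column maxima: X → -2, Y → 3, Z → 9; minimax = -2.
-4 ≠ -2, so there is no saddle point; optimal play is mixed.
Y is strictly dominated by X (it gives Player 1 strictly more in every row), so Player 2 never plays it.
On the remaining 2×2 (A, B vs X, Z):
Let Player 1 play A with probability p. Expected payoff against X: (-4)p + (-2)(1−p) = −2p − 2; against Z: 9p + (-4)(1−p) = 13p − 4.
Setting these equal: −2p − 2 = 13p − 4 ⇒ −15p = -2 ⇒ p = 2/15, and the value is (-2)·(2/15) − 2 = -34/15.
For Player 2: with q = P(X), equating A's and B's payoffs gives −13q + 9 = 2q − 4 ⇒ q = 13/15.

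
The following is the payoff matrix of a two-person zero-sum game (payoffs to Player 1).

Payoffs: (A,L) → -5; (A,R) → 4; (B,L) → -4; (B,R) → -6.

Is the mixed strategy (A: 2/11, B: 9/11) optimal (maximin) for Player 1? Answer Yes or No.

Against L this mix gives (2/11)·(-5) + (9/11)·(-4) = -46/11.
Against R this mix gives (2/11)·4 + (9/11)·(-6) = -46/11.
All of Player 2's active replies (L, R) yield -46/11, and no column does worse for Player 1. The mix makes Player 2 indifferent and guarantees -46/11, so it is optimal.

Yes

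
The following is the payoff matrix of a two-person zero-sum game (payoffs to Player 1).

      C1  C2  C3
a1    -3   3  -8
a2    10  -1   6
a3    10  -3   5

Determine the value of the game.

5/9

Row minima: a1 → -8, a2 → -1, a3 → -3; maximin = -1.
Column maxima: C1 → 10, C2 → 3, C3 → 6; minimax = 3.
-1 ≠ 3, so there is no saddle point; optimal play is mixed.
C1 is strictly dominated by C3 (it gives Player 1 strictly more in every row), so Player 2 never plays it.
With C1 eliminated, a3 is strictly dominated by a2 (a2 gives Player 1 strictly more in every remaining column), so Player 1 never plays it.
On the remaining 2×2 (a1, a2 vs C2, C3):
Let Player 1 play a1 with probability p. Expected payoff against C2: 3p + (-1)(1−p) = 4p − 1; against C3: (-8)p + 6(1−p) = −14p + 6.
Setting these equal: 4p − 1 = −14p + 6 ⇒ 18p = 7 ⇒ p = 7/18, and the value is (4)·(7/18) − 1 = 5/9.
For Player 2: with q = P(C2), equating a1's and a2's payoffs gives 11q − 8 = −7q + 6 ⇒ q = 7/9.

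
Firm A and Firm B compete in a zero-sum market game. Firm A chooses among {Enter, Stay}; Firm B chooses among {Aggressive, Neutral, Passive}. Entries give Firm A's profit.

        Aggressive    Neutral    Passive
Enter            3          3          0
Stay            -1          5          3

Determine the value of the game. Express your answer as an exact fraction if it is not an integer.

9/7

Row minima: Enter → 0, Stay → -1; maximin = 0.
Column maxima: Aggressive → 3, Neutral → 5, Passive → 3; minimax = 3.
0 ≠ 3, so there is no saddle point; optimal play is mixed.
Neutral is strictly dominated by Passive (it gives Firm A strictly more in every row), so Firm B never plays it.
On the remaining 2×2 (Enter, Stay vs Aggressive, Passive):
Let Firm A play Enter with probability p. Expected payoff against Aggressive: 3p + (-1)(1−p) = 4p − 1; against Passive: 0p + 3(1−p) = −3p + 3.
Setting these equal: 4p − 1 = −3p + 3 ⇒ 7p = 4 ⇒ p = 4/7, and the value is (4)·(4/7) − 1 = 9/7.
For Firm B: with q = P(Aggressive), equating Enter's and Stay's payoffs gives 3q = −4q + 3 ⇒ q = 3/7.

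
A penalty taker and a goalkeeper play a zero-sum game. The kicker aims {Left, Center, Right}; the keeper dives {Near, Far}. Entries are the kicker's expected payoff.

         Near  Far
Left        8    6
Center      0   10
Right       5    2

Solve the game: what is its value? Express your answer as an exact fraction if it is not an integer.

20/3

Row minima: Left → 6, Center → 0, Right → 2; maximin = 6.
Column maxima: Near → 8, Far → 10; minimax = 8.
6 ≠ 8, so there is no saddle point; optimal play is mixed.
Right is strictly dominated by Left, so the kicker never plays it.
On the remaining 2×2 (Left, Center vs Near, Far):
Let the kicker play Left with probability p. Expected payoff against Near: 8p + 0(1−p) = 8p; against Far: 6p + 10(1−p) = −4p + 10.
Setting these equal: 8p = −4p + 10 ⇒ 12p = 10 ⇒ p = 5/6, and the value is (8)·(5/6) = 20/3.
For the keeper: with q = P(Near), equating Left's and Center's payoffs gives 2q + 6 = −10q + 10 ⇒ q = 1/3.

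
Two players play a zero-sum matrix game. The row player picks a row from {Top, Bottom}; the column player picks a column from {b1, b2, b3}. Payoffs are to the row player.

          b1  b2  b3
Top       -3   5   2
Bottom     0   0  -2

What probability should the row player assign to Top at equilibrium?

2/7

Row minima: Top → -3, Bottom → -2; maximin = -2.
Column maxima: b1 → 0, b2 → 5, b3 → 2; minimax = 0.
-2 ≠ 0, so there is no saddle point; optimal play is mixed.
b2 is strictly dominated by b3 (it gives the row player strictly more in every row), so the column player never plays it.
On the remaining 2×2 (Top, Bottom vs b1, b3):
Let the row player play Top with probability p. Expected payoff against b1: (-3)p + 0(1−p) = −3p; against b3: 2p + (-2)(1−p) = 4p − 2.
Setting these equal: −3p = 4p − 2 ⇒ −7p = -2 ⇒ p = 2/7, and the value is (-3)·(2/7) = -6/7.
For the column player: with q = P(b1), equating Top's and Bottom's payoffs gives −5q + 2 = 2q − 2 ⇒ q = 4/7.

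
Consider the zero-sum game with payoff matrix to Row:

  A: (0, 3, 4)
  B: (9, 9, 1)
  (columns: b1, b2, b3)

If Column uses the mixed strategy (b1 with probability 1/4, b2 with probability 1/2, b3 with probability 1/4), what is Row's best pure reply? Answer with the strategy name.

Expected payoff of A: (1/4)·0 + (1/2)·3 + (1/4)·4 = 5/2.
Expected payoff of B: (1/4)·9 + (1/2)·9 + (1/4)·1 = 7.
The largest is 7, so Row's best response is B.

B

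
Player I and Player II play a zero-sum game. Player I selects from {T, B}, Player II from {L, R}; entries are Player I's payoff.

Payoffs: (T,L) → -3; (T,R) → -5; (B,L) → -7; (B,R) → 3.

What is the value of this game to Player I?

-11/3

Row minima: T → -5, B → -7; maximin = -5.
Column maxima: L → -3, R → 3; minimax = -3.
-5 ≠ -3, so there is no saddle point; optimal play is mixed.
Let Player I play T with probability p. Expected payoff against L: (-3)p + (-7)(1−p) = 4p − 7; against R: (-5)p + 3(1−p) = −8p + 3.
Setting these equal: 4p − 7 = −8p + 3 ⇒ 12p = 10 ⇒ p = 5/6, and the value is (4)·(5/6) − 7 = -11/3.
For Player II: with q = P(L), equating T's and B's payoffs gives 2q − 5 = −10q + 3 ⇒ q = 2/3.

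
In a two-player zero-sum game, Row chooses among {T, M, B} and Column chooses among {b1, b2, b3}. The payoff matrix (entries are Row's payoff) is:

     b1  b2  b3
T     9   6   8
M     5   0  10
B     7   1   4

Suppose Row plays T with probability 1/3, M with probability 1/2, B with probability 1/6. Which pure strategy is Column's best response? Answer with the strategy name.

b2

If Column plays b1, Row's expected payoff is (1/3)·9 + (1/2)·5 + (1/6)·7 = 20/3.
If Column plays b2, Row's expected payoff is (1/3)·6 + (1/2)·0 + (1/6)·1 = 13/6.
If Column plays b3, Row's expected payoff is (1/3)·8 + (1/2)·10 + (1/6)·4 = 25/3.
Column minimizes Row's payoff; the smallest is 13/6, so the best response is b2.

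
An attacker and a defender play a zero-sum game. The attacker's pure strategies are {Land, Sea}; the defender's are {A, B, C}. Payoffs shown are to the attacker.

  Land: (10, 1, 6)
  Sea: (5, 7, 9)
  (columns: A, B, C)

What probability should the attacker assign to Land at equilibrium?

2/11

Row minima: Land → 1, Sea → 5; maximin = 5.
Column maxima: A → 10, B → 7, C → 9; minimax = 7.
5 ≠ 7, so there is no saddle point; optimal play is mixed.
C is strictly dominated by B (it gives the attacker strictly more in every row), so the defender never plays it.
On the remaining 2×2 (Land, Sea vs A, B):
Let the attacker play Land with probability p. Expected payoff against A: 10p + 5(1−p) = 5p + 5; against B: 1p + 7(1−p) = −6p + 7.
Setting these equal: 5p + 5 = −6p + 7 ⇒ 11p = 2 ⇒ p = 2/11, and the value is (5)·(2/11) + 5 = 65/11.
For the defender: with q = P(A), equating Land's and Sea's payoffs gives 9q + 1 = −2q + 7 ⇒ q = 6/11.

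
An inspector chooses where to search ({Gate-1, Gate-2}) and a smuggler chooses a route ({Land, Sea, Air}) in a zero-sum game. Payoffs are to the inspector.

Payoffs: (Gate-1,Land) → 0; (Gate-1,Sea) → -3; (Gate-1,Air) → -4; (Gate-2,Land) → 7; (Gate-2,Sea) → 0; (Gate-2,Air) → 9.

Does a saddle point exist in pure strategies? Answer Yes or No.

Yes

Row minima: Gate-1 → -4, Gate-2 → 0; maximin = 0.
Column maxima: Land → 7, Sea → 0, Air → 9; minimax = 0.
maximin = minimax = 0, so a saddle point exists.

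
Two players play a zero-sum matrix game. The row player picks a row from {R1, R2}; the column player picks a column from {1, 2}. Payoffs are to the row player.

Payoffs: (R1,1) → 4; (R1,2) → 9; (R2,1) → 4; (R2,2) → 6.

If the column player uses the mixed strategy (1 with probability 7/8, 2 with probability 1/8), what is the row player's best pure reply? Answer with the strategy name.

R1

Expected payoff of R1: (7/8)·4 + (1/8)·9 = 37/8.
Expected payoff of R2: (7/8)·4 + (1/8)·6 = 17/4.
The largest is 37/8, so the row player's best response is R1.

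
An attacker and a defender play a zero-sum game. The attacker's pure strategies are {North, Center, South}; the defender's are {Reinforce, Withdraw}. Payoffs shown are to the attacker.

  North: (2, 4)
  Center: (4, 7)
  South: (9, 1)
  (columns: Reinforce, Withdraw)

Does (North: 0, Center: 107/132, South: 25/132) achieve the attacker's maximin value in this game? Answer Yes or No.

Against Reinforce this mix gives (107/132)·4 + (25/132)·9 = 653/132.
Against Withdraw this mix gives (107/132)·7 + (25/132)·1 = 129/22.
The defender will play Reinforce, holding the attacker to 653/132. Shifting weight toward the row that does better against Reinforce would raise this floor (the equalizing mix achieves 59/11 against both Reinforce and Withdraw), so the proposed strategy is not optimal.

No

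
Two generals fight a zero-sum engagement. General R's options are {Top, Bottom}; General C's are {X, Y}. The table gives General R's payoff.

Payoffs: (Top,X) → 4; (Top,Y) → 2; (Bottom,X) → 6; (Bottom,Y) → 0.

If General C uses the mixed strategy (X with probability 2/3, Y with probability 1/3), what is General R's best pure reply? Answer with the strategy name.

Bottom

Expected payoff of Top: (2/3)·4 + (1/3)·2 = 10/3.
Expected payoff of Bottom: (2/3)·6 + (1/3)·0 = 4.
The largest is 4, so General R's best response is Bottom.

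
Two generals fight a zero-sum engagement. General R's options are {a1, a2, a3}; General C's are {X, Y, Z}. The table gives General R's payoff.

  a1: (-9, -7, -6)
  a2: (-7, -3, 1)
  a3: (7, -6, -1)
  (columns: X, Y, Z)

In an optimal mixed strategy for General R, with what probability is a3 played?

Row minima: a1 → -9, a2 → -7, a3 → -6; maximin = -6.
Column maxima: X → 7, Y → -3, Z → 1; minimax = -3.
-6 ≠ -3, so there is no saddle point; optimal play is mixed.
a1 is strictly dominated by a2, so General R never plays it.
Z is strictly dominated by Y (it gives General R strictly more in every row), so General C never plays it.
On the remaining 2×2 (a2, a3 vs X, Y):
Let General R play a2 with probability p. Expected payoff against X: (-7)p + 7(1−p) = −14p + 7; against Y: (-3)p + (-6)(1−p) = 3p − 6.
Setting these equal: −14p + 7 = 3p − 6 ⇒ −17p = -13 ⇒ p = 13/17, and the value is (-14)·(13/17) + 7 = -63/17.
For General C: with q = P(X), equating a2's and a3's payoffs gives −4q − 3 = 13q − 6 ⇒ q = 3/17.

4/17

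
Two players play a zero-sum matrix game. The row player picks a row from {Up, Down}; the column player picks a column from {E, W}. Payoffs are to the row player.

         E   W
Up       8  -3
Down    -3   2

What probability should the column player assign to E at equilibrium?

Row minima: Up → -3, Down → -3; maximin = -3.
Column maxima: E → 8, W → 2; minimax = 2.
-3 ≠ 2, so there is no saddle point; optimal play is mixed.
Let the row player play Up with probability p. Expected payoff against E: 8p + (-3)(1−p) = 11p − 3; against W: (-3)p + 2(1−p) = −5p + 2.
Setting these equal: 11p − 3 = −5p + 2 ⇒ 16p = 5 ⇒ p = 5/16, and the value is (11)·(5/16) − 3 = 7/16.
For the column player: with q = P(E), equating Up's and Down's payoffs gives 11q − 3 = −5q + 2 ⇒ q = 5/16.

5/16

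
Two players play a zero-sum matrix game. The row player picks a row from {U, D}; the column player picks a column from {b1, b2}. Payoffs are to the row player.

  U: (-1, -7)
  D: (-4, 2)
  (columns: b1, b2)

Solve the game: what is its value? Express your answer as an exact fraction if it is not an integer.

Row minima: U → -7, D → -4; maximin = -4.
Column maxima: b1 → -1, b2 → 2; minimax = -1.
-4 ≠ -1, so there is no saddle point; optimal play is mixed.
Let the row player play U with probability p. Expected payoff against b1: (-1)p + (-4)(1−p) = 3p − 4; against b2: (-7)p + 2(1−p) = −9p + 2.
Setting these equal: 3p − 4 = −9p + 2 ⇒ 12p = 6 ⇒ p = 1/2, and the value is (3)·(1/2) − 4 = -5/2.
For the column player: with q = P(b1), equating U's and D's payoffs gives 6q − 7 = −6q + 2 ⇒ q = 3/4.

-5/2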